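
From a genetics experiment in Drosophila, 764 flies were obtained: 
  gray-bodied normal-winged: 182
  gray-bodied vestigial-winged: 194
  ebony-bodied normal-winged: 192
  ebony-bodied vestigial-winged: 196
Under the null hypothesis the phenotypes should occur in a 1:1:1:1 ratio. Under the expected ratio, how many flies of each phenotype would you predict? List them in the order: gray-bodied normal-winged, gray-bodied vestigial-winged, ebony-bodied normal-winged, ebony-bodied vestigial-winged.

191, 191, 191, 191

The 1:1:1:1 ratio has 4 parts, so with N = 764 the expected counts are:
  gray-bodied normal-winged: 764 × 1/4 = 191
  gray-bodied vestigial-winged: 764 × 1/4 = 191
  ebony-bodied normal-winged: 764 × 1/4 = 191
  ebony-bodied vestigial-winged: 764 × 1/4 = 191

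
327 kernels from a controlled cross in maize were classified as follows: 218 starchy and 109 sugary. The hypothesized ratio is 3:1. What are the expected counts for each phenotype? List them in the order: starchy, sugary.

Under the 3:1 hypothesis (Σ ratio = 4, N = 327):
  starchy: 327 × 3/4 = 245.25
  sugary: 327 × 1/4 = 81.75

245.25, 81.75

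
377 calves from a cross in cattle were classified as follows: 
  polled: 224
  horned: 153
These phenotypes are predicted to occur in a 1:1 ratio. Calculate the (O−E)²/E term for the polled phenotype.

6.686

Expected counts for N = 377 under a 1:1 ratio (total parts = 2):
  polled: 377 × 1/2 = 188.5
  horned: 377 × 1/2 = 188.5
Contribution of polled: (224 − 188.5)² / 188.5 = 6.6857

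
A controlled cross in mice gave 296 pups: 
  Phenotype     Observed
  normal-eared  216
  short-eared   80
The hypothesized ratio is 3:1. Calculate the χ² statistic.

0.649

Under the 3:1 hypothesis (Σ ratio = 4, N = 296):
  normal-eared: 296 × 3/4 = 222
  short-eared: 296 × 1/4 = 74
χ² = Σ (O − E)² / E
  normal-eared: (216 − 222)² / 222 = 0.1622
  short-eared: (80 − 74)² / 74 = 0.4865
χ² = 0.1622 + 0.4865 = 0.6487 ≈ 0.649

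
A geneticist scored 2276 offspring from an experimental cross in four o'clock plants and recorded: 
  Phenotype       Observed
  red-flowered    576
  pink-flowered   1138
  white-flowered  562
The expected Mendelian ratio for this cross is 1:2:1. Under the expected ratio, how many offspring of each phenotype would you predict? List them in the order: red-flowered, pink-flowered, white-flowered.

Expected counts for N = 2276 under a 1:2:1 ratio (total parts = 4):
  red-flowered: 2276 × 1/4 = 569
  pink-flowered: 2276 × 2/4 = 1138
  white-flowered: 2276 × 1/4 = 569

569, 1138, 569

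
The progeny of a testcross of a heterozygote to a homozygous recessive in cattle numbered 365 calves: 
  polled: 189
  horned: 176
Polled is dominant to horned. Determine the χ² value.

A testcross of a heterozygote (Aa × aa) gives a 1:1 phenotypic ratio.
Total ratio parts = 2. Expected numbers out of 365:
  polled: 365 × 1/2 = 182.5
  horned: 365 × 1/2 = 182.5
χ² = Σ (O − E)² / E
  polled: (189 − 182.5)² / 182.5 = 0.2315
  horned: (176 − 182.5)² / 182.5 = 0.2315
χ² = 0.2315 + 0.2315 = 0.463

0.463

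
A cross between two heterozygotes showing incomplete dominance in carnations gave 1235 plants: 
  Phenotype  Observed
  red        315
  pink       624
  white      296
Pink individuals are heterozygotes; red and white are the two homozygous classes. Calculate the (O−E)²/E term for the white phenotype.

With incomplete dominance, a heterozygote × heterozygote cross gives a 1:2:1 phenotypic ratio.
Under the 1:2:1 hypothesis (Σ ratio = 4, N = 1235):
  red: 1235 × 1/4 = 308.75
  pink: 1235 × 2/4 = 617.5
  white: 1235 × 1/4 = 308.75
Contribution of white: (296 − 308.75)² / 308.75 = 0.5265

0.527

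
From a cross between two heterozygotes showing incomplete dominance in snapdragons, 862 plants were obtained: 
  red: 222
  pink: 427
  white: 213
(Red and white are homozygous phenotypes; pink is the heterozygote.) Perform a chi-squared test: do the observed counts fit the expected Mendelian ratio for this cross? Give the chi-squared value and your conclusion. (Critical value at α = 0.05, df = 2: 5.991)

0.262; consistent

With incomplete dominance, a heterozygote × heterozygote cross gives a 1:2:1 phenotypic ratio.
Under the 1:2:1 hypothesis (Σ ratio = 4, N = 862):
  red: 862 × 1/4 = 215.5
  pink: 862 × 2/4 = 431
  white: 862 × 1/4 = 215.5
χ² = Σ (O − E)² / E
  red: (222 − 215.5)² / 215.5 = 0.1961
  pink: (427 − 431)² / 431 = 0.0371
  white: (213 − 215.5)² / 215.5 = 0.0290
χ² = 0.1961 + 0.0371 + 0.0290 = 0.2622 ≈ 0.262
Degrees of freedom = 3 − 1 = 2; critical value at α = 0.05 is 5.991.
Since 0.262 < 5.991, we fail to reject the null hypothesis — the data are consistent with the 1:2:1 ratio.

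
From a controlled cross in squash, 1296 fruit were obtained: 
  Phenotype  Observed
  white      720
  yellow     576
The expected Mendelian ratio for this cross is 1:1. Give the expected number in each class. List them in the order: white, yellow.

648, 648

Under the 1:1 hypothesis (Σ ratio = 2, N = 1296):
  white: 1296 × 1/2 = 648
  yellow: 1296 × 1/2 = 648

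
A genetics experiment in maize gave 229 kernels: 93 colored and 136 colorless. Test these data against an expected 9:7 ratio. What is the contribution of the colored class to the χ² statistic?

9.957

Under the 9:7 hypothesis (Σ ratio = 16, N = 229):
  colored: 229 × 9/16 = 128.8125
  colorless: 229 × 7/16 = 100.1875
Contribution of colored: (93 − 128.8125)² / 128.8125 = 9.9566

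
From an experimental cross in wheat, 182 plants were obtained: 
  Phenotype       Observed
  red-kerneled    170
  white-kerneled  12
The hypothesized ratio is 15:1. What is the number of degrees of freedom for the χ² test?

1

A goodness-of-fit test with 2 phenotype classes has df = 2 − 1 = 1.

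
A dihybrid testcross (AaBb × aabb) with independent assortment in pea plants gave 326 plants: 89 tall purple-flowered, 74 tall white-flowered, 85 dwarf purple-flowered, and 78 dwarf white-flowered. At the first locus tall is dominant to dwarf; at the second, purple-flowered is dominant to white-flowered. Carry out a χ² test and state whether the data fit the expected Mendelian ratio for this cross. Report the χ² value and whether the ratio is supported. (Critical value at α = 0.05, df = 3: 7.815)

A dihybrid testcross with independent assortment gives a 1:1:1:1 ratio.
Total ratio parts = 4. Expected numbers out of 326:
  tall purple-flowered: 326 × 1/4 = 81.5
  tall white-flowered: 326 × 1/4 = 81.5
  dwarf purple-flowered: 326 × 1/4 = 81.5
  dwarf white-flowered: 326 × 1/4 = 81.5
χ² = Σ (O − E)² / E
  tall purple-flowered: (89 − 81.5)² / 81.5 = 0.6902
  tall white-flowered: (74 − 81.5)² / 81.5 = 0.6902
  dwarf purple-flowered: (85 − 81.5)² / 81.5 = 0.1503
  dwarf white-flowered: (78 − 81.5)² / 81.5 = 0.1503
χ² = 0.6902 + 0.6902 + 0.1503 + 0.1503 = 1.681
Degrees of freedom = 4 − 1 = 3; critical value at α = 0.05 is 7.815.
Since 1.681 < 7.815, we fail to reject the null hypothesis — the data are consistent with the 1:1:1:1 ratio.

1.681; consistent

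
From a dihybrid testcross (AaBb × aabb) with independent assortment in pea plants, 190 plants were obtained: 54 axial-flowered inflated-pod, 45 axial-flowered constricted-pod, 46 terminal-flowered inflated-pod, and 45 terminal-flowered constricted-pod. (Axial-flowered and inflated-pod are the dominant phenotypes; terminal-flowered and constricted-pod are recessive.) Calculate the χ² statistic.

A dihybrid testcross with independent assortment gives a 1:1:1:1 ratio.
Total ratio parts = 4. Expected numbers out of 190:
  axial-flowered inflated-pod: 190 × 1/4 = 47.5
  axial-flowered constricted-pod: 190 × 1/4 = 47.5
  terminal-flowered inflated-pod: 190 × 1/4 = 47.5
  terminal-flowered constricted-pod: 190 × 1/4 = 47.5
χ² = Σ (O − E)² / E
  axial-flowered inflated-pod: (54 − 47.5)² / 47.5 = 0.8895
  axial-flowered constricted-pod: (45 − 47.5)² / 47.5 = 0.1316
  terminal-flowered inflated-pod: (46 − 47.5)² / 47.5 = 0.0474
  terminal-flowered constricted-pod: (45 − 47.5)² / 47.5 = 0.1316
χ² = 0.8895 + 0.1316 + 0.0474 + 0.1316 = 1.2001 ≈ 1.200

1.200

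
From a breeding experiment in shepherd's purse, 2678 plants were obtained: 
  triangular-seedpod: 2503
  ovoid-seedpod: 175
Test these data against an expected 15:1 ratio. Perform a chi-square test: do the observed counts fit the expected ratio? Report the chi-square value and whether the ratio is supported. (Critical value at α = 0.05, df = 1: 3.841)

0.371; consistent

The 15:1 ratio has 16 parts, so with N = 2678 the expected counts are:
  triangular-seedpod: 2678 × 15/16 = 2510.625
  ovoid-seedpod: 2678 × 1/16 = 167.375
χ² = Σ (O − E)² / E
  triangular-seedpod: (2503 − 2510.625)² / 2510.625 = 0.0232
  ovoid-seedpod: (175 − 167.375)² / 167.375 = 0.3474
χ² = 0.0232 + 0.3474 = 0.3706 ≈ 0.371
Degrees of freedom = 2 − 1 = 1; critical value at α = 0.05 is 3.841.
Since 0.371 < 3.841, we fail to reject the null hypothesis — the data are consistent with the 15:1 ratio.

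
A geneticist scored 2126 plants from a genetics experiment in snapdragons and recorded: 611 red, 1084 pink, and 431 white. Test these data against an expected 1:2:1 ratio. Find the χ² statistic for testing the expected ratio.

Under the 1:2:1 hypothesis (Σ ratio = 4, N = 2126):
  red: 2126 × 1/4 = 531.5
  pink: 2126 × 2/4 = 1063
  white: 2126 × 1/4 = 531.5
χ² = Σ (O − E)² / E
  red: (611 − 531.5)² / 531.5 = 11.8913
  pink: (1084 − 1063)² / 1063 = 0.4149
  white: (431 − 531.5)² / 531.5 = 19.0033
χ² = 11.8913 + 0.4149 + 19.0033 = 31.3095 ≈ 31.310

31.310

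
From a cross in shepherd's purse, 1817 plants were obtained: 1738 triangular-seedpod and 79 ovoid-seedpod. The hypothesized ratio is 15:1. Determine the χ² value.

11.220

Under the 15:1 hypothesis (Σ ratio = 16, N = 1817):
  triangular-seedpod: 1817 × 15/16 = 1703.4375
  ovoid-seedpod: 1817 × 1/16 = 113.5625
χ² = Σ (O − E)² / E
  triangular-seedpod: (1738 − 1703.4375)² / 1703.4375 = 0.7013
  ovoid-seedpod: (79 − 113.5625)² / 113.5625 = 10.5190
χ² = 0.7013 + 10.5190 = 11.2203 ≈ 11.220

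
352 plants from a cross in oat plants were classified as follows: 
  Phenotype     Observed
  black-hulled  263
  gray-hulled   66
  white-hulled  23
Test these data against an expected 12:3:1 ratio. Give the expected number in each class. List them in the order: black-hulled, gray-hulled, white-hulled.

The 12:3:1 ratio has 16 parts, so with N = 352 the expected counts are:
  black-hulled: 352 × 12/16 = 264
  gray-hulled: 352 × 3/16 = 66
  white-hulled: 352 × 1/16 = 22

264, 66, 22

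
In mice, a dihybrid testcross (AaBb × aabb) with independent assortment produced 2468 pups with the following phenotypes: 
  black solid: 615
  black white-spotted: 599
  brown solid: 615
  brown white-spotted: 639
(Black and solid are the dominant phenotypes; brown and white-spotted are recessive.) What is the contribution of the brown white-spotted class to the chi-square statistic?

A dihybrid testcross with independent assortment gives a 1:1:1:1 ratio.
The 1:1:1:1 ratio has 4 parts, so with N = 2468 the expected counts are:
  black solid: 2468 × 1/4 = 617
  black white-spotted: 2468 × 1/4 = 617
  brown solid: 2468 × 1/4 = 617
  brown white-spotted: 2468 × 1/4 = 617
Contribution of brown white-spotted: (639 − 617)² / 617 = 0.7844

0.784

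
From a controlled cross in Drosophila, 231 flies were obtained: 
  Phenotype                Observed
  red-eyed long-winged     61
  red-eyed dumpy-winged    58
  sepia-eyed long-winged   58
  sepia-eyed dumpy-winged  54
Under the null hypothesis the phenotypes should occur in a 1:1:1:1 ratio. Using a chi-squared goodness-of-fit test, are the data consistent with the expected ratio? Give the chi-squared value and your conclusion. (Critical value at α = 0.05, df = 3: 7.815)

Under the 1:1:1:1 hypothesis (Σ ratio = 4, N = 231):
  red-eyed long-winged: 231 × 1/4 = 57.75
  red-eyed dumpy-winged: 231 × 1/4 = 57.75
  sepia-eyed long-winged: 231 × 1/4 = 57.75
  sepia-eyed dumpy-winged: 231 × 1/4 = 57.75
χ² = Σ (O − E)² / E
  red-eyed long-winged: (61 − 57.75)² / 57.75 = 0.1829
  red-eyed dumpy-winged: (58 − 57.75)² / 57.75 = 0.0011
  sepia-eyed long-winged: (58 − 57.75)² / 57.75 = 0.0011
  sepia-eyed dumpy-winged: (54 − 57.75)² / 57.75 = 0.2435
χ² = 0.1829 + 0.0011 + 0.0011 + 0.2435 = 0.4286 ≈ 0.429
Degrees of freedom = 4 − 1 = 3; critical value at α = 0.05 is 7.815.
Since 0.429 < 7.815, we fail to reject the null hypothesis — the data are consistent with the 1:1:1:1 ratio.

0.429; consistent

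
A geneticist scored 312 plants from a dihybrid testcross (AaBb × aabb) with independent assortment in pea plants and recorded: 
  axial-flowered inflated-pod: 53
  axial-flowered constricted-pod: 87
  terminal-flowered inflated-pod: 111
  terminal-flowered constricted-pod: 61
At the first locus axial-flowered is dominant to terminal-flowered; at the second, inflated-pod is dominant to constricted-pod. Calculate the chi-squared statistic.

26.718

A dihybrid testcross with independent assortment gives a 1:1:1:1 ratio.
Total ratio parts = 4. Expected numbers out of 312:
  axial-flowered inflated-pod: 312 × 1/4 = 78
  axial-flowered constricted-pod: 312 × 1/4 = 78
  terminal-flowered inflated-pod: 312 × 1/4 = 78
  terminal-flowered constricted-pod: 312 × 1/4 = 78
χ² = Σ (O − E)² / E
  axial-flowered inflated-pod: (53 − 78)² / 78 = 8.0128
  axial-flowered constricted-pod: (87 − 78)² / 78 = 1.0385
  terminal-flowered inflated-pod: (111 − 78)² / 78 = 13.9615
  terminal-flowered constricted-pod: (61 − 78)² / 78 = 3.7051
χ² = 8.0128 + 1.0385 + 13.9615 + 3.7051 = 26.7179 ≈ 26.718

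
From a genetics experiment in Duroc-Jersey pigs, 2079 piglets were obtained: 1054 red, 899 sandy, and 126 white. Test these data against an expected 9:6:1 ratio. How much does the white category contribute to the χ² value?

0.119

Expected counts for N = 2079 under a 9:6:1 ratio (total parts = 16):
  red: 2079 × 9/16 = 1169.4375
  sandy: 2079 × 6/16 = 779.625
  white: 2079 × 1/16 = 129.9375
Contribution of white: (126 − 129.9375)² / 129.9375 = 0.1193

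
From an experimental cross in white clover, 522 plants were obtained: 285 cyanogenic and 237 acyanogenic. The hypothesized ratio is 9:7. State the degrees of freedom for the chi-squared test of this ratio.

A goodness-of-fit test with 2 phenotype classes has df = 2 − 1 = 1.

1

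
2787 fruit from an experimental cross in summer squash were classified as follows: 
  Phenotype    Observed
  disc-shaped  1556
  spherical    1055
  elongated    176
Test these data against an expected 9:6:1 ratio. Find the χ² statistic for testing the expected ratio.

0.199

Expected counts for N = 2787 under a 9:6:1 ratio (total parts = 16):
  disc-shaped: 2787 × 9/16 = 1567.6875
  spherical: 2787 × 6/16 = 1045.125
  elongated: 2787 × 1/16 = 174.1875
χ² = Σ (O − E)² / E
  disc-shaped: (1556 − 1567.6875)² / 1567.6875 = 0.0871
  spherical: (1055 − 1045.125)² / 1045.125 = 0.0933
  elongated: (176 − 174.1875)² / 174.1875 = 0.0189
χ² = 0.0871 + 0.0933 + 0.0189 = 0.1993 ≈ 0.199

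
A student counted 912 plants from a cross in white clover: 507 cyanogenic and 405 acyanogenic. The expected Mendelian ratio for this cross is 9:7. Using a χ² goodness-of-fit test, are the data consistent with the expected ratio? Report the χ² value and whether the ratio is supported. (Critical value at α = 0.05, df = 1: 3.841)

0.160; consistent

Total ratio parts = 16. Expected numbers out of 912:
  cyanogenic: 912 × 9/16 = 513
  acyanogenic: 912 × 7/16 = 399
χ² = Σ (O − E)² / E
  cyanogenic: (507 − 513)² / 513 = 0.0702
  acyanogenic: (405 − 399)² / 399 = 0.0902
χ² = 0.0702 + 0.0902 = 0.1604 ≈ 0.160
Degrees of freedom = 2 − 1 = 1; critical value at α = 0.05 is 3.841.
Since 0.160 < 3.841, we fail to reject the null hypothesis — the data are consistent with the 9:7 ratio.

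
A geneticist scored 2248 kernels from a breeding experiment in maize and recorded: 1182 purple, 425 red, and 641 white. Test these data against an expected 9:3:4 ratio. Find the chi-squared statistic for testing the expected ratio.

Expected counts for N = 2248 under a 9:3:4 ratio (total parts = 16):
  purple: 2248 × 9/16 = 1264.5
  red: 2248 × 3/16 = 421.5
  white: 2248 × 4/16 = 562
χ² = Σ (O − E)² / E
  purple: (1182 − 1264.5)² / 1264.5 = 5.3826
  red: (425 − 421.5)² / 421.5 = 0.0291
  white: (641 − 562)² / 562 = 11.1050
χ² = 5.3826 + 0.0291 + 11.1050 = 16.5167 ≈ 16.517

16.517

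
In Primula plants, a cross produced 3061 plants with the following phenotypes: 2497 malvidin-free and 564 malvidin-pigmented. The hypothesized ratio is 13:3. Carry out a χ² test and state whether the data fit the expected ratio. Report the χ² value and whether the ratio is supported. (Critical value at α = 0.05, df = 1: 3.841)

Total ratio parts = 16. Expected numbers out of 3061:
  malvidin-free: 3061 × 13/16 = 2487.0625
  malvidin-pigmented: 3061 × 3/16 = 573.9375
χ² = Σ (O − E)² / E
  malvidin-free: (2497 − 2487.0625)² / 2487.0625 = 0.0397
  malvidin-pigmented: (564 − 573.9375)² / 573.9375 = 0.1721
χ² = 0.0397 + 0.1721 = 0.2118 ≈ 0.212
Degrees of freedom = 2 − 1 = 1; critical value at α = 0.05 is 3.841.
Since 0.212 < 3.841, we fail to reject the null hypothesis — the data are consistent with the 13:3 ratio.

0.212; consistent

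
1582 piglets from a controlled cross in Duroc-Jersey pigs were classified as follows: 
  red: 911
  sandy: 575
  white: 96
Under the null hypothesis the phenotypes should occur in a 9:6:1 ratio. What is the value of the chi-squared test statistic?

Under the 9:6:1 hypothesis (Σ ratio = 16, N = 1582):
  red: 1582 × 9/16 = 889.875
  sandy: 1582 × 6/16 = 593.25
  white: 1582 × 1/16 = 98.875
χ² = Σ (O − E)² / E
  red: (911 − 889.875)² / 889.875 = 0.5015
  sandy: (575 − 593.25)² / 593.25 = 0.5614
  white: (96 − 98.875)² / 98.875 = 0.0836
χ² = 0.5015 + 0.5614 + 0.0836 = 1.1465 ≈ 1.147

1.147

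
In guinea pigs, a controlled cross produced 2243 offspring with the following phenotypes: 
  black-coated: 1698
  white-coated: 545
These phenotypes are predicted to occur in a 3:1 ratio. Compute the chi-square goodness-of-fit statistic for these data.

0.590

Expected counts for N = 2243 under a 3:1 ratio (total parts = 4):
  black-coated: 2243 × 3/4 = 1682.25
  white-coated: 2243 × 1/4 = 560.75
χ² = Σ (O − E)² / E
  black-coated: (1698 − 1682.25)² / 1682.25 = 0.1475
  white-coated: (545 − 560.75)² / 560.75 = 0.4424
χ² = 0.1475 + 0.4424 = 0.5899 ≈ 0.590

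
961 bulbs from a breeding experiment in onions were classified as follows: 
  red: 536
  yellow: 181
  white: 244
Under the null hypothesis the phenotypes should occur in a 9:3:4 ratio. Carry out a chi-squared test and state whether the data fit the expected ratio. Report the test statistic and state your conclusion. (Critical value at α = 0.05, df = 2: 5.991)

Total ratio parts = 16. Expected numbers out of 961:
  red: 961 × 9/16 = 540.5625
  yellow: 961 × 3/16 = 180.1875
  white: 961 × 4/16 = 240.25
χ² = Σ (O − E)² / E
  red: (536 − 540.5625)² / 540.5625 = 0.0385
  yellow: (181 − 180.1875)² / 180.1875 = 0.0037
  white: (244 − 240.25)² / 240.25 = 0.0585
χ² = 0.0385 + 0.0037 + 0.0585 = 0.1007 ≈ 0.101
Degrees of freedom = 3 − 1 = 2; critical value at α = 0.05 is 5.991.
Since 0.101 < 5.991, we fail to reject the null hypothesis — the data are consistent with the 9:3:4 ratio.

0.101; consistent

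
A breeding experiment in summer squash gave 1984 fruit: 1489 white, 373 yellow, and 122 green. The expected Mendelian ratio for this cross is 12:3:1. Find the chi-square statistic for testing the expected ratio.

Expected counts for N = 1984 under a 12:3:1 ratio (total parts = 16):
  white: 1984 × 12/16 = 1488
  yellow: 1984 × 3/16 = 372
  green: 1984 × 1/16 = 124
χ² = Σ (O − E)² / E
  white: (1489 − 1488)² / 1488 = 0.0007
  yellow: (373 − 372)² / 372 = 0.0027
  green: (122 − 124)² / 124 = 0.0323
χ² = 0.0007 + 0.0027 + 0.0323 = 0.0357 ≈ 0.036

0.036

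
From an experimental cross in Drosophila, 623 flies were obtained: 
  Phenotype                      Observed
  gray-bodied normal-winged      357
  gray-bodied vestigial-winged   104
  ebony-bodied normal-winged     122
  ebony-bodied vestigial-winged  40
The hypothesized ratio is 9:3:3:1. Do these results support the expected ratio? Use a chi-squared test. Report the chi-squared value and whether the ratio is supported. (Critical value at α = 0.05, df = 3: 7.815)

1.788; consistent

Total ratio parts = 16. Expected numbers out of 623:
  gray-bodied normal-winged: 623 × 9/16 = 350.4375
  gray-bodied vestigial-winged: 623 × 3/16 = 116.8125
  ebony-bodied normal-winged: 623 × 3/16 = 116.8125
  ebony-bodied vestigial-winged: 623 × 1/16 = 38.9375
χ² = Σ (O − E)² / E
  gray-bodied normal-winged: (357 − 350.4375)² / 350.4375 = 0.1229
  gray-bodied vestigial-winged: (104 − 116.8125)² / 116.8125 = 1.4053
  ebony-bodied normal-winged: (122 − 116.8125)² / 116.8125 = 0.2304
  ebony-bodied vestigial-winged: (40 − 38.9375)² / 38.9375 = 0.0290
χ² = 0.1229 + 1.4053 + 0.2304 + 0.0290 = 1.7876 ≈ 1.788
Degrees of freedom = 4 − 1 = 3; critical value at α = 0.05 is 7.815.
Since 1.788 < 7.815, we fail to reject the null hypothesis — the data are consistent with the 9:3:3:1 ratio.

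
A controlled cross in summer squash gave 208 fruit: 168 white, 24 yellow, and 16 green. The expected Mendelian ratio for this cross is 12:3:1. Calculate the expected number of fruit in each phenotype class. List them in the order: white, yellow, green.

The 12:3:1 ratio has 16 parts, so with N = 208 the expected counts are:
  white: 208 × 12/16 = 156
  yellow: 208 × 3/16 = 39
  green: 208 × 1/16 = 13

156, 39, 13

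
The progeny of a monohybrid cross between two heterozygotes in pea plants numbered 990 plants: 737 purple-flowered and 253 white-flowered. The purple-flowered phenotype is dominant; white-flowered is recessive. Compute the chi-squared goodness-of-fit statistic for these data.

For a monohybrid cross between heterozygotes with complete dominance, the expected phenotypic ratio is 3:1.
Under the 3:1 hypothesis (Σ ratio = 4, N = 990):
  purple-flowered: 990 × 3/4 = 742.5
  white-flowered: 990 × 1/4 = 247.5
χ² = Σ (O − E)² / E
  purple-flowered: (737 − 742.5)² / 742.5 = 0.0407
  white-flowered: (253 − 247.5)² / 247.5 = 0.1222
χ² = 0.0407 + 0.1222 = 0.1629 ≈ 0.163

0.163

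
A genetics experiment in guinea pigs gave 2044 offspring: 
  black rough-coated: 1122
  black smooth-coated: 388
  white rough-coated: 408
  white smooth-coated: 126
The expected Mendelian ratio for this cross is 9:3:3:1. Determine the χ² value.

Under the 9:3:3:1 hypothesis (Σ ratio = 16, N = 2044):
  black rough-coated: 2044 × 9/16 = 1149.75
  black smooth-coated: 2044 × 3/16 = 383.25
  white rough-coated: 2044 × 3/16 = 383.25
  white smooth-coated: 2044 × 1/16 = 127.75
χ² = Σ (O − E)² / E
  black rough-coated: (1122 − 1149.75)² / 1149.75 = 0.6698
  black smooth-coated: (388 − 383.25)² / 383.25 = 0.0589
  white rough-coated: (408 − 383.25)² / 383.25 = 1.5983
  white smooth-coated: (126 − 127.75)² / 127.75 = 0.0240
χ² = 0.6698 + 0.0589 + 1.5983 + 0.0240 = 2.351

2.351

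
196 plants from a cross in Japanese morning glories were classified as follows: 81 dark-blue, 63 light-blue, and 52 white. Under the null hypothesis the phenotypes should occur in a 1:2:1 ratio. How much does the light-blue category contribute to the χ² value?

12.500

Total ratio parts = 4. Expected numbers out of 196:
  dark-blue: 196 × 1/4 = 49
  light-blue: 196 × 2/4 = 98
  white: 196 × 1/4 = 49
Contribution of light-blue: (63 − 98)² / 98 = 12.5000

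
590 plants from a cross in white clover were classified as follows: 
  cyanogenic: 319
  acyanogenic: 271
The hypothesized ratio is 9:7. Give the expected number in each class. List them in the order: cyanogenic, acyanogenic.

Total ratio parts = 16. Expected numbers out of 590:
  cyanogenic: 590 × 9/16 = 331.875
  acyanogenic: 590 × 7/16 = 258.125

331.875, 258.125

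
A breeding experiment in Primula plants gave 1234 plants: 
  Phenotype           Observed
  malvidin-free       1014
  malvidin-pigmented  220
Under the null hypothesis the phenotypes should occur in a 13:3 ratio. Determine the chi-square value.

0.688

Expected counts for N = 1234 under a 13:3 ratio (total parts = 16):
  malvidin-free: 1234 × 13/16 = 1002.625
  malvidin-pigmented: 1234 × 3/16 = 231.375
χ² = Σ (O − E)² / E
  malvidin-free: (1014 − 1002.625)² / 1002.625 = 0.1291
  malvidin-pigmented: (220 − 231.375)² / 231.375 = 0.5592
χ² = 0.1291 + 0.5592 = 0.6883 ≈ 0.688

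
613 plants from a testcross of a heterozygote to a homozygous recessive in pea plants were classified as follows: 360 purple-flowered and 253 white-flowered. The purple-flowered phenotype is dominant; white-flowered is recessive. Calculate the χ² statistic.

18.677

A testcross of a heterozygote (Aa × aa) gives a 1:1 phenotypic ratio.
The 1:1 ratio has 2 parts, so with N = 613 the expected counts are:
  purple-flowered: 613 × 1/2 = 306.5
  white-flowered: 613 × 1/2 = 306.5
χ² = Σ (O − E)² / E
  purple-flowered: (360 − 306.5)² / 306.5 = 9.3385
  white-flowered: (253 − 306.5)² / 306.5 = 9.3385
χ² = 9.3385 + 9.3385 = 18.677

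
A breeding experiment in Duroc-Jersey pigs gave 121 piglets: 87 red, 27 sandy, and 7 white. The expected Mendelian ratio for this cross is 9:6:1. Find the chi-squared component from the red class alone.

5.269

The 9:6:1 ratio has 16 parts, so with N = 121 the expected counts are:
  red: 121 × 9/16 = 68.0625
  sandy: 121 × 6/16 = 45.375
  white: 121 × 1/16 = 7.5625
Contribution of red: (87 − 68.0625)² / 68.0625 = 5.2691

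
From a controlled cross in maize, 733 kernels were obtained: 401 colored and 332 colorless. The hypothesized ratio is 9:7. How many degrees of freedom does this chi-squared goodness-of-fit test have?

1

A goodness-of-fit test with 2 phenotype classes has df = 2 − 1 = 1.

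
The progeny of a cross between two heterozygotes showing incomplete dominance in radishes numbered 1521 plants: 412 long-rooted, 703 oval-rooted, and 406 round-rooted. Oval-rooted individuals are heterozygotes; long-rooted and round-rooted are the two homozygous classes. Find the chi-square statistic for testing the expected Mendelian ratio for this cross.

8.742

With incomplete dominance, a heterozygote × heterozygote cross gives a 1:2:1 phenotypic ratio.
Total ratio parts = 4. Expected numbers out of 1521:
  long-rooted: 1521 × 1/4 = 380.25
  oval-rooted: 1521 × 2/4 = 760.5
  round-rooted: 1521 × 1/4 = 380.25
χ² = Σ (O − E)² / E
  long-rooted: (412 − 380.25)² / 380.25 = 2.6511
  oval-rooted: (703 − 760.5)² / 760.5 = 4.3475
  round-rooted: (406 − 380.25)² / 380.25 = 1.7438
χ² = 2.6511 + 4.3475 + 1.7438 = 8.7424 ≈ 8.742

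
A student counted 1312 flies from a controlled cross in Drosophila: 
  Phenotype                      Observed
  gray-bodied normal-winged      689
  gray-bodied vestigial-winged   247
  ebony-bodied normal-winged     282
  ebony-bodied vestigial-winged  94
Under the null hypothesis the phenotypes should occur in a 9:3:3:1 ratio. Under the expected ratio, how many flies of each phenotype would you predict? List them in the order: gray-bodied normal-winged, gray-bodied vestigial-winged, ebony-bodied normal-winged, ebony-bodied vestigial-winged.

738, 246, 246, 82

Expected counts for N = 1312 under a 9:3:3:1 ratio (total parts = 16):
  gray-bodied normal-winged: 1312 × 9/16 = 738
  gray-bodied vestigial-winged: 1312 × 3/16 = 246
  ebony-bodied normal-winged: 1312 × 3/16 = 246
  ebony-bodied vestigial-winged: 1312 × 1/16 = 82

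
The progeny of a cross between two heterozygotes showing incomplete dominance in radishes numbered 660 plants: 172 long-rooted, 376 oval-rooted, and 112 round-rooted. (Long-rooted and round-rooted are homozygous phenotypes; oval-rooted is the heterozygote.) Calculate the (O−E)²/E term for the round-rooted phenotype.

17.024

With incomplete dominance, a heterozygote × heterozygote cross gives a 1:2:1 phenotypic ratio.
Total ratio parts = 4. Expected numbers out of 660:
  long-rooted: 660 × 1/4 = 165
  oval-rooted: 660 × 2/4 = 330
  round-rooted: 660 × 1/4 = 165
Contribution of round-rooted: (112 − 165)² / 165 = 17.0242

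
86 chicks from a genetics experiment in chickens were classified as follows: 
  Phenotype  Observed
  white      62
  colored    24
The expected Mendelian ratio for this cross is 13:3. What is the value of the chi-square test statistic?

4.733

Expected counts for N = 86 under a 13:3 ratio (total parts = 16):
  white: 86 × 13/16 = 69.875
  colored: 86 × 3/16 = 16.125
χ² = Σ (O − E)² / E
  white: (62 − 69.875)² / 69.875 = 0.8875
  colored: (24 − 16.125)² / 16.125 = 3.8459
χ² = 0.8875 + 3.8459 = 4.7334 ≈ 4.733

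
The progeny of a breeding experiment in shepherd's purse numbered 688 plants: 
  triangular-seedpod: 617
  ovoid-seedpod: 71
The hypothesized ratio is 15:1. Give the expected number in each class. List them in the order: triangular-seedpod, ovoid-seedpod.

The 15:1 ratio has 16 parts, so with N = 688 the expected counts are:
  triangular-seedpod: 688 × 15/16 = 645
  ovoid-seedpod: 688 × 1/16 = 43

645, 43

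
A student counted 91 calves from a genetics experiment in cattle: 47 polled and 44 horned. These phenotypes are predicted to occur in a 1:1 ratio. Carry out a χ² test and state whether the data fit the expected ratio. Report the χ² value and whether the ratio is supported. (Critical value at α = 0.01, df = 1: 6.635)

Under the 1:1 hypothesis (Σ ratio = 2, N = 91):
  polled: 91 × 1/2 = 45.5
  horned: 91 × 1/2 = 45.5
χ² = Σ (O − E)² / E
  polled: (47 − 45.5)² / 45.5 = 0.0495
  horned: (44 − 45.5)² / 45.5 = 0.0495
χ² = 0.0495 + 0.0495 = 0.099
Degrees of freedom = 2 − 1 = 1; critical value at α = 0.01 is 6.635.
Since 0.099 < 6.635, we fail to reject the null hypothesis — the data are consistent with the 1:1 ratio.

0.099; consistent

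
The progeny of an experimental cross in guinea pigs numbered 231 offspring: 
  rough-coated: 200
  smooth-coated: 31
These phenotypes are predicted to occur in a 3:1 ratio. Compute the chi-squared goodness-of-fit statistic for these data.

Under the 3:1 hypothesis (Σ ratio = 4, N = 231):
  rough-coated: 231 × 3/4 = 173.25
  smooth-coated: 231 × 1/4 = 57.75
χ² = Σ (O − E)² / E
  rough-coated: (200 − 173.25)² / 173.25 = 4.1302
  smooth-coated: (31 − 57.75)² / 57.75 = 12.3907
χ² = 4.1302 + 12.3907 = 16.5209 ≈ 16.521

16.521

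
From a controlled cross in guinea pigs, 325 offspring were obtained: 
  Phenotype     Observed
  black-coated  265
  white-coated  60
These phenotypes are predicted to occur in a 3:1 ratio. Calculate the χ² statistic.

Under the 3:1 hypothesis (Σ ratio = 4, N = 325):
  black-coated: 325 × 3/4 = 243.75
  white-coated: 325 × 1/4 = 81.25
χ² = Σ (O − E)² / E
  black-coated: (265 − 243.75)² / 243.75 = 1.8526
  white-coated: (60 − 81.25)² / 81.25 = 5.5577
χ² = 1.8526 + 5.5577 = 7.4103 ≈ 7.410

7.410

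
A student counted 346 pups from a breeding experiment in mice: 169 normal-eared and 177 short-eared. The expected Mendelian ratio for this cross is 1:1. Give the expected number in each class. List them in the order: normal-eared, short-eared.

173, 173

The 1:1 ratio has 2 parts, so with N = 346 the expected counts are:
  normal-eared: 346 × 1/2 = 173
  short-eared: 346 × 1/2 = 173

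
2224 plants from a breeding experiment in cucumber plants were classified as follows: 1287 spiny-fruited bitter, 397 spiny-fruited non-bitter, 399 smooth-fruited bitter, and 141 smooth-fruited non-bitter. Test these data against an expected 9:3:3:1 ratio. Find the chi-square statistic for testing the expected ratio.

2.801

The 9:3:3:1 ratio has 16 parts, so with N = 2224 the expected counts are:
  spiny-fruited bitter: 2224 × 9/16 = 1251
  spiny-fruited non-bitter: 2224 × 3/16 = 417
  smooth-fruited bitter: 2224 × 3/16 = 417
  smooth-fruited non-bitter: 2224 × 1/16 = 139
χ² = Σ (O − E)² / E
  spiny-fruited bitter: (1287 − 1251)² / 1251 = 1.0360
  spiny-fruited non-bitter: (397 − 417)² / 417 = 0.9592
  smooth-fruited bitter: (399 − 417)² / 417 = 0.7770
  smooth-fruited non-bitter: (141 − 139)² / 139 = 0.0288
χ² = 1.0360 + 0.9592 + 0.7770 + 0.0288 = 2.801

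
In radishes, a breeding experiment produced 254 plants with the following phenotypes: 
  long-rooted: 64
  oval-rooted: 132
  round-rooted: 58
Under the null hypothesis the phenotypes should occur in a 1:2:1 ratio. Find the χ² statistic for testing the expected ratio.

Expected counts for N = 254 under a 1:2:1 ratio (total parts = 4):
  long-rooted: 254 × 1/4 = 63.5
  oval-rooted: 254 × 2/4 = 127
  round-rooted: 254 × 1/4 = 63.5
χ² = Σ (O − E)² / E
  long-rooted: (64 − 63.5)² / 63.5 = 0.0039
  oval-rooted: (132 − 127)² / 127 = 0.1969
  round-rooted: (58 − 63.5)² / 63.5 = 0.4764
χ² = 0.0039 + 0.1969 + 0.4764 = 0.6772 ≈ 0.677

0.677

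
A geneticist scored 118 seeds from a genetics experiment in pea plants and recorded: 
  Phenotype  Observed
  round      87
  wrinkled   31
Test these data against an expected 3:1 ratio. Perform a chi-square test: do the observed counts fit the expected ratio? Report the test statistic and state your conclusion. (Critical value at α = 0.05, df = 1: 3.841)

Expected counts for N = 118 under a 3:1 ratio (total parts = 4):
  round: 118 × 3/4 = 88.5
  wrinkled: 118 × 1/4 = 29.5
χ² = Σ (O − E)² / E
  round: (87 − 88.5)² / 88.5 = 0.0254
  wrinkled: (31 − 29.5)² / 29.5 = 0.0763
χ² = 0.0254 + 0.0763 = 0.1017 ≈ 0.102
Degrees of freedom = 2 − 1 = 1; critical value at α = 0.05 is 3.841.
Since 0.102 < 3.841, we fail to reject the null hypothesis — the data are consistent with the 3:1 ratio.

0.102; consistent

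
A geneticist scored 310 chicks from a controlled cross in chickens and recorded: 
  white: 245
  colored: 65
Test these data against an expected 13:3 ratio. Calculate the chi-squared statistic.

1.001

Total ratio parts = 16. Expected numbers out of 310:
  white: 310 × 13/16 = 251.875
  colored: 310 × 3/16 = 58.125
χ² = Σ (O − E)² / E
  white: (245 − 251.875)² / 251.875 = 0.1877
  colored: (65 − 58.125)² / 58.125 = 0.8132
χ² = 0.1877 + 0.8132 = 1.0009 ≈ 1.001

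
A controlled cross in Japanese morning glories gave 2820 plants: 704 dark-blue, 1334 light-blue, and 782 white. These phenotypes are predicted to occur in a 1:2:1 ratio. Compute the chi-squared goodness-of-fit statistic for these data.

12.508

Expected counts for N = 2820 under a 1:2:1 ratio (total parts = 4):
  dark-blue: 2820 × 1/4 = 705
  light-blue: 2820 × 2/4 = 1410
  white: 2820 × 1/4 = 705
χ² = Σ (O − E)² / E
  dark-blue: (704 − 705)² / 705 = 0.0014
  light-blue: (1334 − 1410)² / 1410 = 4.0965
  white: (782 − 705)² / 705 = 8.4099
χ² = 0.0014 + 4.0965 + 8.4099 = 12.5078 ≈ 12.508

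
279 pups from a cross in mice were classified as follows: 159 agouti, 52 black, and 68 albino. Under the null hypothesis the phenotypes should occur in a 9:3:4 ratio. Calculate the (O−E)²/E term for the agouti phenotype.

Expected counts for N = 279 under a 9:3:4 ratio (total parts = 16):
  agouti: 279 × 9/16 = 156.9375
  black: 279 × 3/16 = 52.3125
  albino: 279 × 4/16 = 69.75
Contribution of agouti: (159 − 156.9375)² / 156.9375 = 0.0271

0.027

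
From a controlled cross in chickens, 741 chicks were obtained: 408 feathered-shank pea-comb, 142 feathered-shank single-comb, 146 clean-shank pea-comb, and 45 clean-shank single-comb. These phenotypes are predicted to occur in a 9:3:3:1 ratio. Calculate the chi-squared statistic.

Total ratio parts = 16. Expected numbers out of 741:
  feathered-shank pea-comb: 741 × 9/16 = 416.8125
  feathered-shank single-comb: 741 × 3/16 = 138.9375
  clean-shank pea-comb: 741 × 3/16 = 138.9375
  clean-shank single-comb: 741 × 1/16 = 46.3125
χ² = Σ (O − E)² / E
  feathered-shank pea-comb: (408 − 416.8125)² / 416.8125 = 0.1863
  feathered-shank single-comb: (142 − 138.9375)² / 138.9375 = 0.0675
  clean-shank pea-comb: (146 − 138.9375)² / 138.9375 = 0.3590
  clean-shank single-comb: (45 − 46.3125)² / 46.3125 = 0.0372
χ² = 0.1863 + 0.0675 + 0.3590 + 0.0372 = 0.650

0.650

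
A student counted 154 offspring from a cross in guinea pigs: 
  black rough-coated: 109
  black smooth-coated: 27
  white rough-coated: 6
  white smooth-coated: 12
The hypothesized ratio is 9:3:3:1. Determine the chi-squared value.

Total ratio parts = 16. Expected numbers out of 154:
  black rough-coated: 154 × 9/16 = 86.625
  black smooth-coated: 154 × 3/16 = 28.875
  white rough-coated: 154 × 3/16 = 28.875
  white smooth-coated: 154 × 1/16 = 9.625
χ² = Σ (O − E)² / E
  black rough-coated: (109 − 86.625)² / 86.625 = 5.7794
  black smooth-coated: (27 − 28.875)² / 28.875 = 0.1218
  white rough-coated: (6 − 28.875)² / 28.875 = 18.1218
  white smooth-coated: (12 − 9.625)² / 9.625 = 0.5860
χ² = 5.7794 + 0.1218 + 18.1218 + 0.5860 = 24.609

24.609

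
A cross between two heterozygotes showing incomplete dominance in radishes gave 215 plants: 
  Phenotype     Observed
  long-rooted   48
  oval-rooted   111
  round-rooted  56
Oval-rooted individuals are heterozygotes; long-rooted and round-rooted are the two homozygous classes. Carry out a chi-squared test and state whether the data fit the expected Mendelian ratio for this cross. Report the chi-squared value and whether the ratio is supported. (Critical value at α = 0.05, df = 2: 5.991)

0.823; consistent

With incomplete dominance, a heterozygote × heterozygote cross gives a 1:2:1 phenotypic ratio.
Under the 1:2:1 hypothesis (Σ ratio = 4, N = 215):
  long-rooted: 215 × 1/4 = 53.75
  oval-rooted: 215 × 2/4 = 107.5
  round-rooted: 215 × 1/4 = 53.75
χ² = Σ (O − E)² / E
  long-rooted: (48 − 53.75)² / 53.75 = 0.6151
  oval-rooted: (111 − 107.5)² / 107.5 = 0.1140
  round-rooted: (56 − 53.75)² / 53.75 = 0.0942
χ² = 0.6151 + 0.1140 + 0.0942 = 0.8233 ≈ 0.823
Degrees of freedom = 3 − 1 = 2; critical value at α = 0.05 is 5.991.
Since 0.823 < 5.991, we fail to reject the null hypothesis — the data are consistent with the 1:2:1 ratio.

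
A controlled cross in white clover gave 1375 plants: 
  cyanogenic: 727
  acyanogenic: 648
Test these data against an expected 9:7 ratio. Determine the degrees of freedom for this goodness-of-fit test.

A goodness-of-fit test with 2 phenotype classes has df = 2 − 1 = 1.

1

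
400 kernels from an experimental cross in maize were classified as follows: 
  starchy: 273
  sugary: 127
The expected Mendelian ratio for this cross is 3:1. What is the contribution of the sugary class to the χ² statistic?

7.290

Expected counts for N = 400 under a 3:1 ratio (total parts = 4):
  starchy: 400 × 3/4 = 300
  sugary: 400 × 1/4 = 100
Contribution of sugary: (127 − 100)² / 100 = 7.2900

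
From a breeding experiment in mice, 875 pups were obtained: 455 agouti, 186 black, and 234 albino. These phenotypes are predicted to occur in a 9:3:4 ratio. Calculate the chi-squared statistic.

6.806

Total ratio parts = 16. Expected numbers out of 875:
  agouti: 875 × 9/16 = 492.1875
  black: 875 × 3/16 = 164.0625
  albino: 875 × 4/16 = 218.75
χ² = Σ (O − E)² / E
  agouti: (455 − 492.1875)² / 492.1875 = 2.8097
  black: (186 − 164.0625)² / 164.0625 = 2.9334
  albino: (234 − 218.75)² / 218.75 = 1.0631
χ² = 2.8097 + 2.9334 + 1.0631 = 6.8062 ≈ 6.806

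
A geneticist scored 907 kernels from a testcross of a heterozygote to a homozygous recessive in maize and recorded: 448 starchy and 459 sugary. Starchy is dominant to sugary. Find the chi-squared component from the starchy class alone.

0.067

A testcross of a heterozygote (Aa × aa) gives a 1:1 phenotypic ratio.
Total ratio parts = 2. Expected numbers out of 907:
  starchy: 907 × 1/2 = 453.5
  sugary: 907 × 1/2 = 453.5
Contribution of starchy: (448 − 453.5)² / 453.5 = 0.0667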